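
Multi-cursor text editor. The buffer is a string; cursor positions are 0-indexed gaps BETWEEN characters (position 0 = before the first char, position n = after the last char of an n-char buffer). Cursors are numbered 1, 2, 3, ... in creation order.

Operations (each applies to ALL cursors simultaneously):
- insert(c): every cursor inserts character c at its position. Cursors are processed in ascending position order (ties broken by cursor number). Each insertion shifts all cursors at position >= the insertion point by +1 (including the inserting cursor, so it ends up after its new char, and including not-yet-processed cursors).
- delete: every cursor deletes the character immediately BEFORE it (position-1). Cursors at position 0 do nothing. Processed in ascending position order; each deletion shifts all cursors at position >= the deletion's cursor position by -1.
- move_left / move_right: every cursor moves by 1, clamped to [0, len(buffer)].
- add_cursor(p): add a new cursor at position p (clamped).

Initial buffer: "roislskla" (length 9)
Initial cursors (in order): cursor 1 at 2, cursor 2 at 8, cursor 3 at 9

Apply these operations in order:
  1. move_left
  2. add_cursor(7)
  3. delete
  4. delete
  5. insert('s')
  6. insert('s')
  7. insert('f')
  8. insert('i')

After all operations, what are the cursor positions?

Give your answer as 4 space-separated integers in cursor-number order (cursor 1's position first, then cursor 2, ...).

Answer: 4 17 17 17

Derivation:
After op 1 (move_left): buffer="roislskla" (len 9), cursors c1@1 c2@7 c3@8, authorship .........
After op 2 (add_cursor(7)): buffer="roislskla" (len 9), cursors c1@1 c2@7 c4@7 c3@8, authorship .........
After op 3 (delete): buffer="oisla" (len 5), cursors c1@0 c2@4 c3@4 c4@4, authorship .....
After op 4 (delete): buffer="oa" (len 2), cursors c1@0 c2@1 c3@1 c4@1, authorship ..
After op 5 (insert('s')): buffer="sosssa" (len 6), cursors c1@1 c2@5 c3@5 c4@5, authorship 1.234.
After op 6 (insert('s')): buffer="ssossssssa" (len 10), cursors c1@2 c2@9 c3@9 c4@9, authorship 11.234234.
After op 7 (insert('f')): buffer="ssfossssssfffa" (len 14), cursors c1@3 c2@13 c3@13 c4@13, authorship 111.234234234.
After op 8 (insert('i')): buffer="ssfiossssssfffiiia" (len 18), cursors c1@4 c2@17 c3@17 c4@17, authorship 1111.234234234234.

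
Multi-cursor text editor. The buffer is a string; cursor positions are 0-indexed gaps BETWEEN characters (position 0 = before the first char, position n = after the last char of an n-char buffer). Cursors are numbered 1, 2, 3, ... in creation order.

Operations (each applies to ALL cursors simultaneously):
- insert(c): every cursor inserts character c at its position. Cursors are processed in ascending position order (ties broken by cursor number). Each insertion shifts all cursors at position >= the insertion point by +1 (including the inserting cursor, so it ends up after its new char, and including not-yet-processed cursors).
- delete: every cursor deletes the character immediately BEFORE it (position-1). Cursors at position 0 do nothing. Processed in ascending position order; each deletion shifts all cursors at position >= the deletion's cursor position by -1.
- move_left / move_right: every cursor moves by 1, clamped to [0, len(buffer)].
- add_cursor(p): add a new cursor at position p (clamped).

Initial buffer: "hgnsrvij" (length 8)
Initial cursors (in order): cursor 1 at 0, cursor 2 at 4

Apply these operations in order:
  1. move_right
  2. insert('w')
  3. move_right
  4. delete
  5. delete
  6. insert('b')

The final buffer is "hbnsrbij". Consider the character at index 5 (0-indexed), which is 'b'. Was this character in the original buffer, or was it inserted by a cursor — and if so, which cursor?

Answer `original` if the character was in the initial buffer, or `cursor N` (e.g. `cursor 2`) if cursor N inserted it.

After op 1 (move_right): buffer="hgnsrvij" (len 8), cursors c1@1 c2@5, authorship ........
After op 2 (insert('w')): buffer="hwgnsrwvij" (len 10), cursors c1@2 c2@7, authorship .1....2...
After op 3 (move_right): buffer="hwgnsrwvij" (len 10), cursors c1@3 c2@8, authorship .1....2...
After op 4 (delete): buffer="hwnsrwij" (len 8), cursors c1@2 c2@6, authorship .1...2..
After op 5 (delete): buffer="hnsrij" (len 6), cursors c1@1 c2@4, authorship ......
After op 6 (insert('b')): buffer="hbnsrbij" (len 8), cursors c1@2 c2@6, authorship .1...2..
Authorship (.=original, N=cursor N): . 1 . . . 2 . .
Index 5: author = 2

Answer: cursor 2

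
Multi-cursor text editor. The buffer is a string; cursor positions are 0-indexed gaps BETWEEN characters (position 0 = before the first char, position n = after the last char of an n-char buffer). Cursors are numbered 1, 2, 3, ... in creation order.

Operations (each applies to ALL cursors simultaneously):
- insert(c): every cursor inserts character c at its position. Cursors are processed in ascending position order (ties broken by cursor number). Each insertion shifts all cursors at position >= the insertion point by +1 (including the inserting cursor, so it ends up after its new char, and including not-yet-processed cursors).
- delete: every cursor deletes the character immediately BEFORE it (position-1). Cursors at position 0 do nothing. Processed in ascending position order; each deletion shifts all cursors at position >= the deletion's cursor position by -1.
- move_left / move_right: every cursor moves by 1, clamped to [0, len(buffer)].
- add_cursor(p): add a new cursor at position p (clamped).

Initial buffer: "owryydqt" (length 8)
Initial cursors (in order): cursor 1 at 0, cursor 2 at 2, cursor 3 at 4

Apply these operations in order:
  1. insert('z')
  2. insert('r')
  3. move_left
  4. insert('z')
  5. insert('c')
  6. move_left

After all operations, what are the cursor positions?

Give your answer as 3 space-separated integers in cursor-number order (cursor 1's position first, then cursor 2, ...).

Answer: 2 8 14

Derivation:
After op 1 (insert('z')): buffer="zowzryzydqt" (len 11), cursors c1@1 c2@4 c3@7, authorship 1..2..3....
After op 2 (insert('r')): buffer="zrowzrryzrydqt" (len 14), cursors c1@2 c2@6 c3@10, authorship 11..22..33....
After op 3 (move_left): buffer="zrowzrryzrydqt" (len 14), cursors c1@1 c2@5 c3@9, authorship 11..22..33....
After op 4 (insert('z')): buffer="zzrowzzrryzzrydqt" (len 17), cursors c1@2 c2@7 c3@12, authorship 111..222..333....
After op 5 (insert('c')): buffer="zzcrowzzcrryzzcrydqt" (len 20), cursors c1@3 c2@9 c3@15, authorship 1111..2222..3333....
After op 6 (move_left): buffer="zzcrowzzcrryzzcrydqt" (len 20), cursors c1@2 c2@8 c3@14, authorship 1111..2222..3333....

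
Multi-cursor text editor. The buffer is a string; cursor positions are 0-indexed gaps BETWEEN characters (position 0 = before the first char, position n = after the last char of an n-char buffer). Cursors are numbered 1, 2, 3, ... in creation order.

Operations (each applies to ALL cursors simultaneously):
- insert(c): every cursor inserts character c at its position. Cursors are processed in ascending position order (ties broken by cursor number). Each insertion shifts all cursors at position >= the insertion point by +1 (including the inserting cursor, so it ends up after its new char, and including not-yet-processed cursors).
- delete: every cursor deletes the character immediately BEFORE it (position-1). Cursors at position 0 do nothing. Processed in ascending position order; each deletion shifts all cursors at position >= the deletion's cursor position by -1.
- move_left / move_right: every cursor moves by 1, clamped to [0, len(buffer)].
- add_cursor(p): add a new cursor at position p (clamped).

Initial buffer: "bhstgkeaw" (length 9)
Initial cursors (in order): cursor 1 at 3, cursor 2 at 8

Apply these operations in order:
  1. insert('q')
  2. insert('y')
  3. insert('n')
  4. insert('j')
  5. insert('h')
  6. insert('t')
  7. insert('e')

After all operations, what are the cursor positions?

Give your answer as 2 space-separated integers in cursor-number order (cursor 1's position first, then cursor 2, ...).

After op 1 (insert('q')): buffer="bhsqtgkeaqw" (len 11), cursors c1@4 c2@10, authorship ...1.....2.
After op 2 (insert('y')): buffer="bhsqytgkeaqyw" (len 13), cursors c1@5 c2@12, authorship ...11.....22.
After op 3 (insert('n')): buffer="bhsqyntgkeaqynw" (len 15), cursors c1@6 c2@14, authorship ...111.....222.
After op 4 (insert('j')): buffer="bhsqynjtgkeaqynjw" (len 17), cursors c1@7 c2@16, authorship ...1111.....2222.
After op 5 (insert('h')): buffer="bhsqynjhtgkeaqynjhw" (len 19), cursors c1@8 c2@18, authorship ...11111.....22222.
After op 6 (insert('t')): buffer="bhsqynjhttgkeaqynjhtw" (len 21), cursors c1@9 c2@20, authorship ...111111.....222222.
After op 7 (insert('e')): buffer="bhsqynjhtetgkeaqynjhtew" (len 23), cursors c1@10 c2@22, authorship ...1111111.....2222222.

Answer: 10 22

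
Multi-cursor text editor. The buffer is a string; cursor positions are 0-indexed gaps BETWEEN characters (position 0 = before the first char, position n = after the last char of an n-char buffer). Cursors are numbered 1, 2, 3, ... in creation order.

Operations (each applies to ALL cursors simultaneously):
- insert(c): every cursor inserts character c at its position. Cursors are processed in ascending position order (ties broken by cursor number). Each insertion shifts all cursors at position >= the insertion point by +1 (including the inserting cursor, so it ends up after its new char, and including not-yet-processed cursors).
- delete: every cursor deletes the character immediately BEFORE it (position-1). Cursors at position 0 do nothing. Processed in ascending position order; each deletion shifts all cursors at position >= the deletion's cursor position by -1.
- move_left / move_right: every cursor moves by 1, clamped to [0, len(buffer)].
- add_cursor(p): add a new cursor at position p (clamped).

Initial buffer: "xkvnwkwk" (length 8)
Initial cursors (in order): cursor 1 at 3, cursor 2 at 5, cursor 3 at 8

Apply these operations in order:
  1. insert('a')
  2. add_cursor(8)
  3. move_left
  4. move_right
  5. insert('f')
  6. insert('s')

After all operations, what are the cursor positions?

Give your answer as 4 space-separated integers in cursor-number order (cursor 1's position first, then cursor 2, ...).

Answer: 6 11 19 14

Derivation:
After op 1 (insert('a')): buffer="xkvanwakwka" (len 11), cursors c1@4 c2@7 c3@11, authorship ...1..2...3
After op 2 (add_cursor(8)): buffer="xkvanwakwka" (len 11), cursors c1@4 c2@7 c4@8 c3@11, authorship ...1..2...3
After op 3 (move_left): buffer="xkvanwakwka" (len 11), cursors c1@3 c2@6 c4@7 c3@10, authorship ...1..2...3
After op 4 (move_right): buffer="xkvanwakwka" (len 11), cursors c1@4 c2@7 c4@8 c3@11, authorship ...1..2...3
After op 5 (insert('f')): buffer="xkvafnwafkfwkaf" (len 15), cursors c1@5 c2@9 c4@11 c3@15, authorship ...11..22.4..33
After op 6 (insert('s')): buffer="xkvafsnwafskfswkafs" (len 19), cursors c1@6 c2@11 c4@14 c3@19, authorship ...111..222.44..333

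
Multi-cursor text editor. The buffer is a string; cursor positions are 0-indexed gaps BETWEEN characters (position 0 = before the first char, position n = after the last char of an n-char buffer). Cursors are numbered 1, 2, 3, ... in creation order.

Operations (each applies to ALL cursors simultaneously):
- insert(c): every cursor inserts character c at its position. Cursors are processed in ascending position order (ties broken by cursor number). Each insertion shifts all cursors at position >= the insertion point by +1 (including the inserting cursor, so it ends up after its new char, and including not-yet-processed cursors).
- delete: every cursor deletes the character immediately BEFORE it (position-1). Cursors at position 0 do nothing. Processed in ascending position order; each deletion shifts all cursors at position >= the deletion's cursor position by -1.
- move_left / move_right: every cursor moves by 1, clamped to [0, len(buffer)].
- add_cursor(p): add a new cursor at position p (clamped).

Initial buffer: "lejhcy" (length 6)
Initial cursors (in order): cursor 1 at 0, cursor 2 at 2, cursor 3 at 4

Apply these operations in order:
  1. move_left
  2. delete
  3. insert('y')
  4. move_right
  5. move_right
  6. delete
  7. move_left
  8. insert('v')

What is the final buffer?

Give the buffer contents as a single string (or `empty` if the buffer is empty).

Answer: yvvyvhy

Derivation:
After op 1 (move_left): buffer="lejhcy" (len 6), cursors c1@0 c2@1 c3@3, authorship ......
After op 2 (delete): buffer="ehcy" (len 4), cursors c1@0 c2@0 c3@1, authorship ....
After op 3 (insert('y')): buffer="yyeyhcy" (len 7), cursors c1@2 c2@2 c3@4, authorship 12.3...
After op 4 (move_right): buffer="yyeyhcy" (len 7), cursors c1@3 c2@3 c3@5, authorship 12.3...
After op 5 (move_right): buffer="yyeyhcy" (len 7), cursors c1@4 c2@4 c3@6, authorship 12.3...
After op 6 (delete): buffer="yyhy" (len 4), cursors c1@2 c2@2 c3@3, authorship 12..
After op 7 (move_left): buffer="yyhy" (len 4), cursors c1@1 c2@1 c3@2, authorship 12..
After op 8 (insert('v')): buffer="yvvyvhy" (len 7), cursors c1@3 c2@3 c3@5, authorship 11223..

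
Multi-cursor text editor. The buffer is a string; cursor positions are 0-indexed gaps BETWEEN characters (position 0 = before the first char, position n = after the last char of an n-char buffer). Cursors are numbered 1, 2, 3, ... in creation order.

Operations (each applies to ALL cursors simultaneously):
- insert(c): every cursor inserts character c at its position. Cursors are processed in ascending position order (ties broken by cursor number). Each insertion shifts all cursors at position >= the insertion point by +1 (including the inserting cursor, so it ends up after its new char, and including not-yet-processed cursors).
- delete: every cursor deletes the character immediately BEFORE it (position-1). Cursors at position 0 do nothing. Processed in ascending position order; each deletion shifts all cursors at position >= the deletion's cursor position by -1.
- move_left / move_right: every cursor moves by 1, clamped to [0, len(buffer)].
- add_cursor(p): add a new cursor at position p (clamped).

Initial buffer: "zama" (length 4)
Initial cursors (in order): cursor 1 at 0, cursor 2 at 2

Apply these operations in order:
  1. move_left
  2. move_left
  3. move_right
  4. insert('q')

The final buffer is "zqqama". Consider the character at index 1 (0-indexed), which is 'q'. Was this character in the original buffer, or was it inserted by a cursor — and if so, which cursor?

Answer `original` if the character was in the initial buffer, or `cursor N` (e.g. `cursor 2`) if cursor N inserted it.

Answer: cursor 1

Derivation:
After op 1 (move_left): buffer="zama" (len 4), cursors c1@0 c2@1, authorship ....
After op 2 (move_left): buffer="zama" (len 4), cursors c1@0 c2@0, authorship ....
After op 3 (move_right): buffer="zama" (len 4), cursors c1@1 c2@1, authorship ....
After op 4 (insert('q')): buffer="zqqama" (len 6), cursors c1@3 c2@3, authorship .12...
Authorship (.=original, N=cursor N): . 1 2 . . .
Index 1: author = 1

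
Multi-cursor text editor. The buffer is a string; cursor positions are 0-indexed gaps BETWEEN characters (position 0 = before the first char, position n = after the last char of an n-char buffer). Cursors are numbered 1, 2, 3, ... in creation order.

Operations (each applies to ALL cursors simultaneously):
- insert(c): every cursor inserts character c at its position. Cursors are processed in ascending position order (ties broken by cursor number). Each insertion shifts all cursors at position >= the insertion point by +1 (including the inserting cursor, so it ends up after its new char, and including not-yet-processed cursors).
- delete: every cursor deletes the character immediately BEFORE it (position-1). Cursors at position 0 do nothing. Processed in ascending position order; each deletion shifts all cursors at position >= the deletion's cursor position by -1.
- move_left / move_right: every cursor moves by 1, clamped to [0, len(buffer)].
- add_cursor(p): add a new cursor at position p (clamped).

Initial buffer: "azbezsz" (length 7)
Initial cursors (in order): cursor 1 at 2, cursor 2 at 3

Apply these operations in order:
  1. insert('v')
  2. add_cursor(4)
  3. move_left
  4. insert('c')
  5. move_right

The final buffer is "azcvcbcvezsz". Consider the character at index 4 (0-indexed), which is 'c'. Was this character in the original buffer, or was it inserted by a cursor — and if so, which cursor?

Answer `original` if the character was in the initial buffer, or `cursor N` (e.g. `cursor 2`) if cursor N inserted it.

After op 1 (insert('v')): buffer="azvbvezsz" (len 9), cursors c1@3 c2@5, authorship ..1.2....
After op 2 (add_cursor(4)): buffer="azvbvezsz" (len 9), cursors c1@3 c3@4 c2@5, authorship ..1.2....
After op 3 (move_left): buffer="azvbvezsz" (len 9), cursors c1@2 c3@3 c2@4, authorship ..1.2....
After op 4 (insert('c')): buffer="azcvcbcvezsz" (len 12), cursors c1@3 c3@5 c2@7, authorship ..113.22....
After op 5 (move_right): buffer="azcvcbcvezsz" (len 12), cursors c1@4 c3@6 c2@8, authorship ..113.22....
Authorship (.=original, N=cursor N): . . 1 1 3 . 2 2 . . . .
Index 4: author = 3

Answer: cursor 3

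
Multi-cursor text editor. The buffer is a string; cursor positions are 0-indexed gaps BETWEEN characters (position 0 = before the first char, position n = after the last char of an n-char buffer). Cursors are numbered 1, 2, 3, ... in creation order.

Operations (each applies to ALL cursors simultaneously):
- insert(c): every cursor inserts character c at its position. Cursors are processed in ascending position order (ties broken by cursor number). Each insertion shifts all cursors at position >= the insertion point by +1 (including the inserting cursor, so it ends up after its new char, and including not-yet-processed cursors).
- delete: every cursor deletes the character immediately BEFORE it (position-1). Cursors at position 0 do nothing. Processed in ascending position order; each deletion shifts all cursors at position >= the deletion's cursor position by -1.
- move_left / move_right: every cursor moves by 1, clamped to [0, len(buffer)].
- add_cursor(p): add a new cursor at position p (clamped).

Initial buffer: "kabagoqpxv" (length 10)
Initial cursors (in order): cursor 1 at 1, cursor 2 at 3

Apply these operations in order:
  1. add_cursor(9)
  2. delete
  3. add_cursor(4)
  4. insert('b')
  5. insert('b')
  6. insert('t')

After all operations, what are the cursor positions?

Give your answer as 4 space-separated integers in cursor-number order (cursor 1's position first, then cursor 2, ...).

After op 1 (add_cursor(9)): buffer="kabagoqpxv" (len 10), cursors c1@1 c2@3 c3@9, authorship ..........
After op 2 (delete): buffer="aagoqpv" (len 7), cursors c1@0 c2@1 c3@6, authorship .......
After op 3 (add_cursor(4)): buffer="aagoqpv" (len 7), cursors c1@0 c2@1 c4@4 c3@6, authorship .......
After op 4 (insert('b')): buffer="babagobqpbv" (len 11), cursors c1@1 c2@3 c4@7 c3@10, authorship 1.2...4..3.
After op 5 (insert('b')): buffer="bbabbagobbqpbbv" (len 15), cursors c1@2 c2@5 c4@10 c3@14, authorship 11.22...44..33.
After op 6 (insert('t')): buffer="bbtabbtagobbtqpbbtv" (len 19), cursors c1@3 c2@7 c4@13 c3@18, authorship 111.222...444..333.

Answer: 3 7 18 13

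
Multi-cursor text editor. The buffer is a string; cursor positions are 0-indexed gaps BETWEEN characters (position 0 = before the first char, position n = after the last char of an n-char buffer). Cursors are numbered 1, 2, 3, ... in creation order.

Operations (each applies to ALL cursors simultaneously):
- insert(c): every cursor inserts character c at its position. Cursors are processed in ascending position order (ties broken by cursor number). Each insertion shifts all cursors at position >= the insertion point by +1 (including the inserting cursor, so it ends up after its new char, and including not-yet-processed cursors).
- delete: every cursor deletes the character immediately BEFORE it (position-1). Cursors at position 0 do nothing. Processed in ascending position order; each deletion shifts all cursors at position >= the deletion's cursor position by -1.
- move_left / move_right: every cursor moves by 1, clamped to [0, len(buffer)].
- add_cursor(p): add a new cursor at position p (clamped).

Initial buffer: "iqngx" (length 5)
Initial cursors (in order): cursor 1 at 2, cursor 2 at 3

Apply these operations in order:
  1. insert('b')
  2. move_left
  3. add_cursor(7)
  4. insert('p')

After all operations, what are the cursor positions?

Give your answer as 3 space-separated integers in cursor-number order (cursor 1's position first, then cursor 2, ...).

After op 1 (insert('b')): buffer="iqbnbgx" (len 7), cursors c1@3 c2@5, authorship ..1.2..
After op 2 (move_left): buffer="iqbnbgx" (len 7), cursors c1@2 c2@4, authorship ..1.2..
After op 3 (add_cursor(7)): buffer="iqbnbgx" (len 7), cursors c1@2 c2@4 c3@7, authorship ..1.2..
After op 4 (insert('p')): buffer="iqpbnpbgxp" (len 10), cursors c1@3 c2@6 c3@10, authorship ..11.22..3

Answer: 3 6 10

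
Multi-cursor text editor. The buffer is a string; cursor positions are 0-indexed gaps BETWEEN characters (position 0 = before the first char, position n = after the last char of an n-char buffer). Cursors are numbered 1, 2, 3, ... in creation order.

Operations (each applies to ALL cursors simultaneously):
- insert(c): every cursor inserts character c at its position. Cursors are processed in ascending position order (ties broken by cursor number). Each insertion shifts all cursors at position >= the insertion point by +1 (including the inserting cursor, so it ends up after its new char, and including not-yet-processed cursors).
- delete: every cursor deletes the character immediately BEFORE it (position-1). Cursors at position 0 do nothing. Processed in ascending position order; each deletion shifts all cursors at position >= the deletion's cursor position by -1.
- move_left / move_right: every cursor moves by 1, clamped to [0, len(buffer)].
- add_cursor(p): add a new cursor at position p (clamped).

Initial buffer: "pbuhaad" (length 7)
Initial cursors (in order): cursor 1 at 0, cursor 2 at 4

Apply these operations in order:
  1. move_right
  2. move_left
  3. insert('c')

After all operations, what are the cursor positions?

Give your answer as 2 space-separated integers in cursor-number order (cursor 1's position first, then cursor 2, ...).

After op 1 (move_right): buffer="pbuhaad" (len 7), cursors c1@1 c2@5, authorship .......
After op 2 (move_left): buffer="pbuhaad" (len 7), cursors c1@0 c2@4, authorship .......
After op 3 (insert('c')): buffer="cpbuhcaad" (len 9), cursors c1@1 c2@6, authorship 1....2...

Answer: 1 6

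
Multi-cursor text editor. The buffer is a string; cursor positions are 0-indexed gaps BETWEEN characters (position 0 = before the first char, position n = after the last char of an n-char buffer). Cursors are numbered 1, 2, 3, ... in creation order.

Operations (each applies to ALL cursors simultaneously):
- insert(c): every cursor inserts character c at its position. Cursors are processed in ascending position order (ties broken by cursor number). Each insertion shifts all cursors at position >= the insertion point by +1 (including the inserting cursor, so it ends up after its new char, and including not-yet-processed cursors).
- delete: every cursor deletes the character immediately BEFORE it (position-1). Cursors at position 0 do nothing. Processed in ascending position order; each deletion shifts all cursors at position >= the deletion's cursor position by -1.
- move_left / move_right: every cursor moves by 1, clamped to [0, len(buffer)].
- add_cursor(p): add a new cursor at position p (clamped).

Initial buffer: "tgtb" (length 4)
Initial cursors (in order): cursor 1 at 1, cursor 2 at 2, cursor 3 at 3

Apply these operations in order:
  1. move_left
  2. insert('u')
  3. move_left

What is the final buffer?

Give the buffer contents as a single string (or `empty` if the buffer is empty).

After op 1 (move_left): buffer="tgtb" (len 4), cursors c1@0 c2@1 c3@2, authorship ....
After op 2 (insert('u')): buffer="utugutb" (len 7), cursors c1@1 c2@3 c3@5, authorship 1.2.3..
After op 3 (move_left): buffer="utugutb" (len 7), cursors c1@0 c2@2 c3@4, authorship 1.2.3..

Answer: utugutb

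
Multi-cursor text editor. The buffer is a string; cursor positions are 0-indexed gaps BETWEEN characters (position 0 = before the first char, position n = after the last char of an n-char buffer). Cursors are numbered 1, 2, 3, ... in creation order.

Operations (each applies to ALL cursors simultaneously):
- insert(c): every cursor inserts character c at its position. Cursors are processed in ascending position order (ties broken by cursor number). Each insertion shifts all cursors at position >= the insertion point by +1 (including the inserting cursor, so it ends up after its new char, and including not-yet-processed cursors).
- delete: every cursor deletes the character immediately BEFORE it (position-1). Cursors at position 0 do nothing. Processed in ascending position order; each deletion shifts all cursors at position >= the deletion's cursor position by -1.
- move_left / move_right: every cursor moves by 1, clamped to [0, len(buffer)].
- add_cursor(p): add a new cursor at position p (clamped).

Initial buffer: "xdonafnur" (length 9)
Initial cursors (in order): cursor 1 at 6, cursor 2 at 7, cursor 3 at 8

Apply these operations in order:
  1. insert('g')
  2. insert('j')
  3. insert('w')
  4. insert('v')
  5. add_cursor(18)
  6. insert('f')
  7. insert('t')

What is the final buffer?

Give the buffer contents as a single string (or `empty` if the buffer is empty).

After op 1 (insert('g')): buffer="xdonafgngugr" (len 12), cursors c1@7 c2@9 c3@11, authorship ......1.2.3.
After op 2 (insert('j')): buffer="xdonafgjngjugjr" (len 15), cursors c1@8 c2@11 c3@14, authorship ......11.22.33.
After op 3 (insert('w')): buffer="xdonafgjwngjwugjwr" (len 18), cursors c1@9 c2@13 c3@17, authorship ......111.222.333.
After op 4 (insert('v')): buffer="xdonafgjwvngjwvugjwvr" (len 21), cursors c1@10 c2@15 c3@20, authorship ......1111.2222.3333.
After op 5 (add_cursor(18)): buffer="xdonafgjwvngjwvugjwvr" (len 21), cursors c1@10 c2@15 c4@18 c3@20, authorship ......1111.2222.3333.
After op 6 (insert('f')): buffer="xdonafgjwvfngjwvfugjfwvfr" (len 25), cursors c1@11 c2@17 c4@21 c3@24, authorship ......11111.22222.334333.
After op 7 (insert('t')): buffer="xdonafgjwvftngjwvftugjftwvftr" (len 29), cursors c1@12 c2@19 c4@24 c3@28, authorship ......111111.222222.33443333.

Answer: xdonafgjwvftngjwvftugjftwvftr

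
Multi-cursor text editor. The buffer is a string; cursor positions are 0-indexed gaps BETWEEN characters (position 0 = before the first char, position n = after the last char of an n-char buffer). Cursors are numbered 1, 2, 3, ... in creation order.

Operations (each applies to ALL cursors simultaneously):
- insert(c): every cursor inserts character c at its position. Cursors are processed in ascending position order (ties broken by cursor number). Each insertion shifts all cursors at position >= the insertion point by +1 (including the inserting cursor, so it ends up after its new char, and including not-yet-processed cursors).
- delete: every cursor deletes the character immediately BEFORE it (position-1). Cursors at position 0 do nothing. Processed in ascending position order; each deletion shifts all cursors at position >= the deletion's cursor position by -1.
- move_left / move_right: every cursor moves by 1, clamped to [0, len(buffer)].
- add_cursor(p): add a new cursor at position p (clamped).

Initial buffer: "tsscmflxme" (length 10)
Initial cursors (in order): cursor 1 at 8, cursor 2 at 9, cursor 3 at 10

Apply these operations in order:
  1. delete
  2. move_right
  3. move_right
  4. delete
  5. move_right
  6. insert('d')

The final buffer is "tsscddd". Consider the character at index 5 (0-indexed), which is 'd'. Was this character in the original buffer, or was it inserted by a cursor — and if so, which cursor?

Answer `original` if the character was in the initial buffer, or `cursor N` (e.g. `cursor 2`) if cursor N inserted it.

Answer: cursor 2

Derivation:
After op 1 (delete): buffer="tsscmfl" (len 7), cursors c1@7 c2@7 c3@7, authorship .......
After op 2 (move_right): buffer="tsscmfl" (len 7), cursors c1@7 c2@7 c3@7, authorship .......
After op 3 (move_right): buffer="tsscmfl" (len 7), cursors c1@7 c2@7 c3@7, authorship .......
After op 4 (delete): buffer="tssc" (len 4), cursors c1@4 c2@4 c3@4, authorship ....
After op 5 (move_right): buffer="tssc" (len 4), cursors c1@4 c2@4 c3@4, authorship ....
After op 6 (insert('d')): buffer="tsscddd" (len 7), cursors c1@7 c2@7 c3@7, authorship ....123
Authorship (.=original, N=cursor N): . . . . 1 2 3
Index 5: author = 2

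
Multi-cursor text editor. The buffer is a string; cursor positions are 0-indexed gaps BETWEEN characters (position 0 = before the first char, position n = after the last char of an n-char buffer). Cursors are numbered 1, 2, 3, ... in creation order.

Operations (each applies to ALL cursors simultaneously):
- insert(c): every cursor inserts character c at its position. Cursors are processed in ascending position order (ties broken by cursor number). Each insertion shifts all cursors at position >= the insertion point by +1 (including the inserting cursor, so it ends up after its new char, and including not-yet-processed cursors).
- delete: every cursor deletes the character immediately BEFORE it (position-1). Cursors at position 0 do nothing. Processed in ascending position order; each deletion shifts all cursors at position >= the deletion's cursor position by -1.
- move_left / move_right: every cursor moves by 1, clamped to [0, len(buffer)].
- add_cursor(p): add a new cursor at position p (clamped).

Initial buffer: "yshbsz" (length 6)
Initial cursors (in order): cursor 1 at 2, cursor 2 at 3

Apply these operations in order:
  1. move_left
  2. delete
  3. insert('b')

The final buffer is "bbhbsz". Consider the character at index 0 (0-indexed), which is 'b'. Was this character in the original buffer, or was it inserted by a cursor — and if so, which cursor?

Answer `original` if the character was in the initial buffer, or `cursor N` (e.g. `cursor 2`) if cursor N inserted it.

After op 1 (move_left): buffer="yshbsz" (len 6), cursors c1@1 c2@2, authorship ......
After op 2 (delete): buffer="hbsz" (len 4), cursors c1@0 c2@0, authorship ....
After op 3 (insert('b')): buffer="bbhbsz" (len 6), cursors c1@2 c2@2, authorship 12....
Authorship (.=original, N=cursor N): 1 2 . . . .
Index 0: author = 1

Answer: cursor 1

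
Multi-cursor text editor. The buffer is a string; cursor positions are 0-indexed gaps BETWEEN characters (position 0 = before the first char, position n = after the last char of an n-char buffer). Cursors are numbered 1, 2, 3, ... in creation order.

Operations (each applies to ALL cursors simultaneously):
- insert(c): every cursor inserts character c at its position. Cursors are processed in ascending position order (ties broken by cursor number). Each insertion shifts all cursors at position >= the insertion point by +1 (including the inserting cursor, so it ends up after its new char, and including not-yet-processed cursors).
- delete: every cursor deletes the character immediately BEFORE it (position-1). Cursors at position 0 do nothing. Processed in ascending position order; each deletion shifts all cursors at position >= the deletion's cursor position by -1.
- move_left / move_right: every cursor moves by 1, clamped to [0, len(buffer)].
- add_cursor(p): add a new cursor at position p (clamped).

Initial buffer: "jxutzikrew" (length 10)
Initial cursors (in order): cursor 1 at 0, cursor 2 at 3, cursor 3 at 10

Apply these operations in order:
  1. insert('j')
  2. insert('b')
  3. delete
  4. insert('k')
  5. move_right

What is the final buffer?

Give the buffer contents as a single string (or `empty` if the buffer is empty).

After op 1 (insert('j')): buffer="jjxujtzikrewj" (len 13), cursors c1@1 c2@5 c3@13, authorship 1...2.......3
After op 2 (insert('b')): buffer="jbjxujbtzikrewjb" (len 16), cursors c1@2 c2@7 c3@16, authorship 11...22.......33
After op 3 (delete): buffer="jjxujtzikrewj" (len 13), cursors c1@1 c2@5 c3@13, authorship 1...2.......3
After op 4 (insert('k')): buffer="jkjxujktzikrewjk" (len 16), cursors c1@2 c2@7 c3@16, authorship 11...22.......33
After op 5 (move_right): buffer="jkjxujktzikrewjk" (len 16), cursors c1@3 c2@8 c3@16, authorship 11...22.......33

Answer: jkjxujktzikrewjk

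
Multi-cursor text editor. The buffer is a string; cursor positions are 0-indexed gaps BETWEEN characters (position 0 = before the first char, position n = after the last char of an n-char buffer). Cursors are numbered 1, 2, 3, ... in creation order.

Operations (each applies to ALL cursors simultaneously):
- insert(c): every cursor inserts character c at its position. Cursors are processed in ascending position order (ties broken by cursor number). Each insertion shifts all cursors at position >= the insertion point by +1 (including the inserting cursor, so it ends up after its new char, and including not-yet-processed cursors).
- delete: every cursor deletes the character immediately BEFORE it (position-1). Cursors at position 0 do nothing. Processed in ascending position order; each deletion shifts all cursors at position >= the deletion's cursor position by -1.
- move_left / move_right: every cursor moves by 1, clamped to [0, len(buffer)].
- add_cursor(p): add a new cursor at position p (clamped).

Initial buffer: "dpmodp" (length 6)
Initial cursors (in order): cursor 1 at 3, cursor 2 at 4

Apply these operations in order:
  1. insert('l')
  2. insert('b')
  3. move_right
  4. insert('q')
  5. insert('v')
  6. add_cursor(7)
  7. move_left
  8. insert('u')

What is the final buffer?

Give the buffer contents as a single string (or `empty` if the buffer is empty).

Answer: dpmlbouquvlbdquvp

Derivation:
After op 1 (insert('l')): buffer="dpmloldp" (len 8), cursors c1@4 c2@6, authorship ...1.2..
After op 2 (insert('b')): buffer="dpmlbolbdp" (len 10), cursors c1@5 c2@8, authorship ...11.22..
After op 3 (move_right): buffer="dpmlbolbdp" (len 10), cursors c1@6 c2@9, authorship ...11.22..
After op 4 (insert('q')): buffer="dpmlboqlbdqp" (len 12), cursors c1@7 c2@11, authorship ...11.122.2.
After op 5 (insert('v')): buffer="dpmlboqvlbdqvp" (len 14), cursors c1@8 c2@13, authorship ...11.1122.22.
After op 6 (add_cursor(7)): buffer="dpmlboqvlbdqvp" (len 14), cursors c3@7 c1@8 c2@13, authorship ...11.1122.22.
After op 7 (move_left): buffer="dpmlboqvlbdqvp" (len 14), cursors c3@6 c1@7 c2@12, authorship ...11.1122.22.
After op 8 (insert('u')): buffer="dpmlbouquvlbdquvp" (len 17), cursors c3@7 c1@9 c2@15, authorship ...11.311122.222.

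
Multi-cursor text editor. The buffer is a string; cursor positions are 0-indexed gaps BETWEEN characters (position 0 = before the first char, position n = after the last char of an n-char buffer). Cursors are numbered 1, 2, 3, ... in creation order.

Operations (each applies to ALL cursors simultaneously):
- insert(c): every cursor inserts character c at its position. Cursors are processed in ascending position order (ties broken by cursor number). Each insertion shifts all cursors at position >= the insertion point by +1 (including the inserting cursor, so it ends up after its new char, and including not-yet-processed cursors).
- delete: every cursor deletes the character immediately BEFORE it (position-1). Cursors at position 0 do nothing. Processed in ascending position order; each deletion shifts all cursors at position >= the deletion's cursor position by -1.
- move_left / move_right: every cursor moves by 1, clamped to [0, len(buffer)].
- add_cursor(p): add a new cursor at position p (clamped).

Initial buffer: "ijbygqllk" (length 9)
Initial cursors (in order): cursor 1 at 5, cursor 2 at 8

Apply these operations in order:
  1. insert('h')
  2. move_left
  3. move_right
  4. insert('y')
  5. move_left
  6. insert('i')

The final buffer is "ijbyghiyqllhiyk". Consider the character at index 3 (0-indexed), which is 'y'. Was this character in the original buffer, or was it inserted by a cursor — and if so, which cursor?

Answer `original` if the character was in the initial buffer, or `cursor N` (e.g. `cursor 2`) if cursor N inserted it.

Answer: original

Derivation:
After op 1 (insert('h')): buffer="ijbyghqllhk" (len 11), cursors c1@6 c2@10, authorship .....1...2.
After op 2 (move_left): buffer="ijbyghqllhk" (len 11), cursors c1@5 c2@9, authorship .....1...2.
After op 3 (move_right): buffer="ijbyghqllhk" (len 11), cursors c1@6 c2@10, authorship .....1...2.
After op 4 (insert('y')): buffer="ijbyghyqllhyk" (len 13), cursors c1@7 c2@12, authorship .....11...22.
After op 5 (move_left): buffer="ijbyghyqllhyk" (len 13), cursors c1@6 c2@11, authorship .....11...22.
After op 6 (insert('i')): buffer="ijbyghiyqllhiyk" (len 15), cursors c1@7 c2@13, authorship .....111...222.
Authorship (.=original, N=cursor N): . . . . . 1 1 1 . . . 2 2 2 .
Index 3: author = original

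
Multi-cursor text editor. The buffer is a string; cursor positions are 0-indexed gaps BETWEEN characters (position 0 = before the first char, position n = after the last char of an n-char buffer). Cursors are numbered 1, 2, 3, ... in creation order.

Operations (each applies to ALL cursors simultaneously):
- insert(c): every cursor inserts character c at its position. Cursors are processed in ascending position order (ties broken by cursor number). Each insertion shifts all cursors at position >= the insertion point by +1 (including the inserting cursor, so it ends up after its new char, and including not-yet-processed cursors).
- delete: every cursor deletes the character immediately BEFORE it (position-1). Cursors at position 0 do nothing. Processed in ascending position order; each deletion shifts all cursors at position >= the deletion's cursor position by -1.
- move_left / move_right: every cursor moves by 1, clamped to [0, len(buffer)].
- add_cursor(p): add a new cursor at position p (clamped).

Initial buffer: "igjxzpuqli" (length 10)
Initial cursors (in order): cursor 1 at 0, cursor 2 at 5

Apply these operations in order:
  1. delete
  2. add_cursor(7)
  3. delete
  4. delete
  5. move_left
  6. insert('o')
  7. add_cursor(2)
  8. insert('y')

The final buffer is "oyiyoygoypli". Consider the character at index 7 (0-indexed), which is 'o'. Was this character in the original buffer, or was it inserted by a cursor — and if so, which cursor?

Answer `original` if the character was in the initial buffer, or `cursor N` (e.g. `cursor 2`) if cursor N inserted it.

Answer: cursor 3

Derivation:
After op 1 (delete): buffer="igjxpuqli" (len 9), cursors c1@0 c2@4, authorship .........
After op 2 (add_cursor(7)): buffer="igjxpuqli" (len 9), cursors c1@0 c2@4 c3@7, authorship .........
After op 3 (delete): buffer="igjpuli" (len 7), cursors c1@0 c2@3 c3@5, authorship .......
After op 4 (delete): buffer="igpli" (len 5), cursors c1@0 c2@2 c3@3, authorship .....
After op 5 (move_left): buffer="igpli" (len 5), cursors c1@0 c2@1 c3@2, authorship .....
After op 6 (insert('o')): buffer="oiogopli" (len 8), cursors c1@1 c2@3 c3@5, authorship 1.2.3...
After op 7 (add_cursor(2)): buffer="oiogopli" (len 8), cursors c1@1 c4@2 c2@3 c3@5, authorship 1.2.3...
After op 8 (insert('y')): buffer="oyiyoygoypli" (len 12), cursors c1@2 c4@4 c2@6 c3@9, authorship 11.422.33...
Authorship (.=original, N=cursor N): 1 1 . 4 2 2 . 3 3 . . .
Index 7: author = 3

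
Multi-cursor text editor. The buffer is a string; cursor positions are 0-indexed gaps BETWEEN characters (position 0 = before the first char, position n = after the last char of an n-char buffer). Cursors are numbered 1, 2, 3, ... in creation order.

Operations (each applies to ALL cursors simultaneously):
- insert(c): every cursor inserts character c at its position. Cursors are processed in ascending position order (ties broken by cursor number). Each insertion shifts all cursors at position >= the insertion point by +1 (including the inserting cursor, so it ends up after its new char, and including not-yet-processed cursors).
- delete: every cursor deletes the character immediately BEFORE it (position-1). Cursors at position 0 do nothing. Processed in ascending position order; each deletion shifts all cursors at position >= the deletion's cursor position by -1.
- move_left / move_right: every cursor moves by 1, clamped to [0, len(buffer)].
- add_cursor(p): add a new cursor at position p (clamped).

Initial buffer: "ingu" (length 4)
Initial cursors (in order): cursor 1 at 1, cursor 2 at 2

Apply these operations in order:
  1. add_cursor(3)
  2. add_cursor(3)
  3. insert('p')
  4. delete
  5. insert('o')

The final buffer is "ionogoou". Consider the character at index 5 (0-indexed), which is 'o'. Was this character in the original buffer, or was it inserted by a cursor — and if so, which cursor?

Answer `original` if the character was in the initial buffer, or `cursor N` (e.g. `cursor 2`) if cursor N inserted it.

Answer: cursor 3

Derivation:
After op 1 (add_cursor(3)): buffer="ingu" (len 4), cursors c1@1 c2@2 c3@3, authorship ....
After op 2 (add_cursor(3)): buffer="ingu" (len 4), cursors c1@1 c2@2 c3@3 c4@3, authorship ....
After op 3 (insert('p')): buffer="ipnpgppu" (len 8), cursors c1@2 c2@4 c3@7 c4@7, authorship .1.2.34.
After op 4 (delete): buffer="ingu" (len 4), cursors c1@1 c2@2 c3@3 c4@3, authorship ....
After op 5 (insert('o')): buffer="ionogoou" (len 8), cursors c1@2 c2@4 c3@7 c4@7, authorship .1.2.34.
Authorship (.=original, N=cursor N): . 1 . 2 . 3 4 .
Index 5: author = 3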